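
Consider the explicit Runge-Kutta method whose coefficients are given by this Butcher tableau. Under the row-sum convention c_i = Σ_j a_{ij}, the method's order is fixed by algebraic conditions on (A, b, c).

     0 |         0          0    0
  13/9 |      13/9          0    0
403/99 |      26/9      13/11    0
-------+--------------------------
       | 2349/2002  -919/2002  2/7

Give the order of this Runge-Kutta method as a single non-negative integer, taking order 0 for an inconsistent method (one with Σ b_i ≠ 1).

b = (2349/2002, -919/2002, 2/7)
c = (0, 13/9, 403/99)
Ac = (0, 0, 169/99)
Σ b_i: 2349/2002·1 + (-919/2002)·1 + 2/7·1 = 1 ✓
b·c: (-919/2002)·13/9 + 2/7·403/99 = 1/2 ✓
b·c²: (-919/2002)·169/81 + 2/7·162409/9801 = 518219/137214 ≠ 1/3 ⇒ order 2.
b·Ac: 2/7·169/99 = 338/693 ≠ 1/6

2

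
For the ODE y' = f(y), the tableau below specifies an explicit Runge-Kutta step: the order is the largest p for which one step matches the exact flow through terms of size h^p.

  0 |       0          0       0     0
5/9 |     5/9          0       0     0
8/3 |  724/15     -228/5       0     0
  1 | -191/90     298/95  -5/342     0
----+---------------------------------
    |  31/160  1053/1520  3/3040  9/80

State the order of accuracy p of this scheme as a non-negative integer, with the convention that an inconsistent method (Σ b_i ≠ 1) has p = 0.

4

b = (31/160, 1053/1520, 3/3040, 9/80)
c = (0, 5/9, 8/3, 1)
Ac = (0, 0, -76/3, 46/27)
Σ b_i: 31/160·1 + 1053/1520·1 + 3/3040·1 + 9/80·1 = 1 ✓
b·c: 1053/1520·5/9 + 3/3040·8/3 + 9/80·1 = 1/2 ✓
b·c²: 1053/1520·25/81 + 3/3040·64/9 + 9/80·1 = 1/3 ✓
b·Ac: 3/3040·(-76/3) + 9/80·46/27 = 1/6 ✓
b·c³: 1053/1520·125/729 + 3/3040·512/27 + 9/80·1 = 1/4 ✓
b·(c∘Ac): 3/3040·(-608/9) + 9/80·46/27 = 1/8 ✓
b·Ac²: 3/3040·(-380/27) + 9/80·70/81 = 1/12 ✓
b·A²c: 9/80·10/27 = 1/24 ✓; 4 stages ⇒ order 4.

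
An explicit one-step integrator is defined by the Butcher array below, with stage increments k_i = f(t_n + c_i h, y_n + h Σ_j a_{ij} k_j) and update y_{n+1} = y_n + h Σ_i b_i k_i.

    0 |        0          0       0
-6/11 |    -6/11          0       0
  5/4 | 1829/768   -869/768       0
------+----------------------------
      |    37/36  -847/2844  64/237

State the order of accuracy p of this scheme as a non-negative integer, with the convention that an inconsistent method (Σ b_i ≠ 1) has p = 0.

b = (37/36, -847/2844, 64/237)
c = (0, -6/11, 5/4)
Ac = (0, 0, 79/128)
Σ b_i: 37/36·1 + (-847/2844)·1 + 64/237·1 = 1 ✓
b·c: (-847/2844)·(-6/11) + 64/237·5/4 = 1/2 ✓
b·c²: (-847/2844)·36/121 + 64/237·25/16 = 1/3 ✓
b·Ac: 64/237·79/128 = 1/6 ✓; 3 stages ⇒ order 3.

3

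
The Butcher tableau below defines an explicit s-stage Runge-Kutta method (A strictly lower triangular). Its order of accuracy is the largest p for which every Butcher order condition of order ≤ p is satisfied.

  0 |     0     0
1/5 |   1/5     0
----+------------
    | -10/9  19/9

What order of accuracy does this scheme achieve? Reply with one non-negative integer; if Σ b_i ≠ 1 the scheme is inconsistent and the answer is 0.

1

b = (-10/9, 19/9)
c = (0, 1/5)
Σ b_i: (-10/9)·1 + 19/9·1 = 1 ✓
b·c: 19/9·1/5 = 19/45 ≠ 1/2 ⇒ order 1.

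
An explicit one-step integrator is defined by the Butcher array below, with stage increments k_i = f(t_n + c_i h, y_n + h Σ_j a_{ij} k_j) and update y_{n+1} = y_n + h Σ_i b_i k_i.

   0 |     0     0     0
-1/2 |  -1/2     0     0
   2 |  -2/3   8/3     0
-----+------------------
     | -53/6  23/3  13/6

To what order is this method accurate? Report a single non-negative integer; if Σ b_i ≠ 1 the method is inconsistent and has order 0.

2

b = (-53/6, 23/3, 13/6)
c = (0, -1/2, 2)
Ac = (0, 0, -4/3)
Σ b_i: (-53/6)·1 + 23/3·1 + 13/6·1 = 1 ✓
b·c: 23/3·(-1/2) + 13/6·2 = 1/2 ✓
b·c²: 23/3·1/4 + 13/6·4 = 127/12 ≠ 1/3 ⇒ order 2.
b·Ac: 13/6·(-4/3) = -26/9 ≠ 1/6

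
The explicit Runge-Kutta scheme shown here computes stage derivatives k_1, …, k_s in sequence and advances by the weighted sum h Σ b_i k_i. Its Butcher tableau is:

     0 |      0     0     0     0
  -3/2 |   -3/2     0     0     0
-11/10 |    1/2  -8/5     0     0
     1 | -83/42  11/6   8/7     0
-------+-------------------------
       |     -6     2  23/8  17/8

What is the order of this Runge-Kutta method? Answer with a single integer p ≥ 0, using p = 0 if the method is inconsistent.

1

b = (-6, 2, 23/8, 17/8)
c = (0, -3/2, -11/10, 1)
Ac = (0, 0, 12/5, -561/140)
Σ b_i: (-6)·1 + 2·1 + 23/8·1 + 17/8·1 = 1 ✓
b·c: 2·(-3/2) + 23/8·(-11/10) + 17/8·1 = -323/80 ≠ 1/2 ⇒ order 1.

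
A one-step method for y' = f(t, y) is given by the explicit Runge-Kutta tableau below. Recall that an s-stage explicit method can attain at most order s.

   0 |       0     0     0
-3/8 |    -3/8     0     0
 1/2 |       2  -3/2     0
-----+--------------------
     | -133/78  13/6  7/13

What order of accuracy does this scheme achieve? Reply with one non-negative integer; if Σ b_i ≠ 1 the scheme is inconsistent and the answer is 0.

1

b = (-133/78, 13/6, 7/13)
c = (0, -3/8, 1/2)
Ac = (0, 0, 9/16)
Σ b_i: (-133/78)·1 + 13/6·1 + 7/13·1 = 1 ✓
b·c: 13/6·(-3/8) + 7/13·1/2 = -113/208 ≠ 1/2 ⇒ order 1.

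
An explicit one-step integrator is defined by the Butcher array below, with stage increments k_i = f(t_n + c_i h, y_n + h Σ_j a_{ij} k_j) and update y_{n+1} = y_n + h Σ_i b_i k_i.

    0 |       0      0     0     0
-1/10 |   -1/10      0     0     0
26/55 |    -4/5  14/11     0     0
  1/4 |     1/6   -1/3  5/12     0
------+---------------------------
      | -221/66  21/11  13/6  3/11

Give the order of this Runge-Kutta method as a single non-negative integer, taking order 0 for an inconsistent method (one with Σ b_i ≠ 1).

1

b = (-221/66, 21/11, 13/6, 3/11)
c = (0, -1/10, 26/55, 1/4)
Ac = (0, 0, -7/55, 38/165)
Σ b_i: (-221/66)·1 + 21/11·1 + 13/6·1 + 3/11·1 = 1 ✓
b·c: 21/11·(-1/10) + 13/6·26/55 + 3/11·1/4 = 119/132 ≠ 1/2 ⇒ order 1.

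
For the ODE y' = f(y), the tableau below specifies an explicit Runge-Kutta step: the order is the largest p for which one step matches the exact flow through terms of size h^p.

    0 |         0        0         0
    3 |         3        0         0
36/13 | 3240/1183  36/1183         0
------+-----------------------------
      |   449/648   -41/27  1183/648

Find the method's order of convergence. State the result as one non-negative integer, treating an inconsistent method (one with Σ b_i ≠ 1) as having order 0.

3

b = (449/648, -41/27, 1183/648)
c = (0, 3, 36/13)
Ac = (0, 0, 108/1183)
Σ b_i: 449/648·1 + (-41/27)·1 + 1183/648·1 = 1 ✓
b·c: (-41/27)·3 + 1183/648·36/13 = 1/2 ✓
b·c²: (-41/27)·9 + 1183/648·1296/169 = 1/3 ✓
b·Ac: 1183/648·108/1183 = 1/6 ✓; 3 stages ⇒ order 3.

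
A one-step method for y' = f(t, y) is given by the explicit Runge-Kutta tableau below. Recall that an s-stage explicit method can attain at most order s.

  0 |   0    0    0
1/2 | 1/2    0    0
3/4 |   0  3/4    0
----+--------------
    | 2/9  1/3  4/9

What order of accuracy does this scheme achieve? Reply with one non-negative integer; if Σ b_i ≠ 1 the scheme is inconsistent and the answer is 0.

b = (2/9, 1/3, 4/9)
c = (0, 1/2, 3/4)
Ac = (0, 0, 3/8)
Σ b_i: 2/9·1 + 1/3·1 + 4/9·1 = 1 ✓
b·c: 1/3·1/2 + 4/9·3/4 = 1/2 ✓
b·c²: 1/3·1/4 + 4/9·9/16 = 1/3 ✓
b·Ac: 4/9·3/8 = 1/6 ✓; 3 stages ⇒ order 3.

3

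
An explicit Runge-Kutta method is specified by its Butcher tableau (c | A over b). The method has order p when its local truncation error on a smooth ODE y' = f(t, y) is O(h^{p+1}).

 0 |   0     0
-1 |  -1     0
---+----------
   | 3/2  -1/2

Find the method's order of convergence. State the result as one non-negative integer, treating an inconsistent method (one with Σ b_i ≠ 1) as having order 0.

2

b = (3/2, -1/2)
c = (0, -1)
Σ b_i: 3/2·1 + (-1/2)·1 = 1 ✓
b·c: (-1/2)·(-1) = 1/2 ✓; 2 stages ⇒ order 2.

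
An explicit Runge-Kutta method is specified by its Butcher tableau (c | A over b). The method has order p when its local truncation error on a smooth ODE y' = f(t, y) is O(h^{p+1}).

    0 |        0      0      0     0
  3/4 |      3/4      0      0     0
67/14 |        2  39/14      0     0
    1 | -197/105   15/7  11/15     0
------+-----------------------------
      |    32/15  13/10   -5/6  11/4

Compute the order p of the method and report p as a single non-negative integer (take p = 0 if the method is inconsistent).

0

b = (32/15, 13/10, -5/6, 11/4)
c = (0, 3/4, 67/14, 1)
Ac = (0, 0, 117/56, 307/60)
Σ b_i: 32/15·1 + 13/10·1 + (-5/6)·1 + 11/4·1 = 107/20 ≠ 1 ⇒ order 0.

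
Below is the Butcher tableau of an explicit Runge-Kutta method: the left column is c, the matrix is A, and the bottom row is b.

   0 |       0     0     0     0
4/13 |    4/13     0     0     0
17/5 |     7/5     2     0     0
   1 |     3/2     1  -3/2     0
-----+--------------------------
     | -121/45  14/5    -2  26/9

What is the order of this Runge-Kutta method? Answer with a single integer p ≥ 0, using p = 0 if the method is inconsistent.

b = (-121/45, 14/5, -2, 26/9)
c = (0, 4/13, 17/5, 1)
Ac = (0, 0, 8/13, -623/130)
Σ b_i: (-121/45)·1 + 14/5·1 + (-2)·1 + 26/9·1 = 1 ✓
b·c: 14/5·4/13 + (-2)·17/5 + 26/9·1 = -1784/585 ≠ 1/2 ⇒ order 1.

1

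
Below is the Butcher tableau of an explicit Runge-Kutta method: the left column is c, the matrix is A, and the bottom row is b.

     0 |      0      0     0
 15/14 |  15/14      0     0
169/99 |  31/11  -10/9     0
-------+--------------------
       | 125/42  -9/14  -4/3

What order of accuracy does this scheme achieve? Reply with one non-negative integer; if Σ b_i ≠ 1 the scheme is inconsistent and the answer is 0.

b = (125/42, -9/14, -4/3)
c = (0, 15/14, 169/99)
Ac = (0, 0, -25/21)
Σ b_i: 125/42·1 + (-9/14)·1 + (-4/3)·1 = 1 ✓
b·c: (-9/14)·15/14 + (-4/3)·169/99 = -172591/58212 ≠ 1/2 ⇒ order 1.

1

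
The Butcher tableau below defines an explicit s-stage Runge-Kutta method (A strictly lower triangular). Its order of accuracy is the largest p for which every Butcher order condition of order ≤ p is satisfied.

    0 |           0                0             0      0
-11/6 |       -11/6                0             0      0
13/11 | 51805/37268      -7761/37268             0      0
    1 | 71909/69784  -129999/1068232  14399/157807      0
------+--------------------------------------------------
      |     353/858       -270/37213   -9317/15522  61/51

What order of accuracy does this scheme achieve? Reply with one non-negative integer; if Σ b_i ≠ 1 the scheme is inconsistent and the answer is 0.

b = (353/858, -270/37213, -9317/15522, 61/51)
c = (0, -11/6, 13/11, 1)
Ac = (0, 0, 2587/6776, 323/976)
Σ b_i: 353/858·1 + (-270/37213)·1 + (-9317/15522)·1 + 61/51·1 = 1 ✓
b·c: (-270/37213)·(-11/6) + (-9317/15522)·13/11 + 61/51·1 = 1/2 ✓
b·c²: (-270/37213)·121/36 + (-9317/15522)·169/121 + 61/51·1 = 1/3 ✓
b·Ac: (-9317/15522)·2587/6776 + 61/51·323/976 = 1/6 ✓
b·c³: (-270/37213)·(-1331/216) + (-9317/15522)·2197/1331 + 61/51·1 = 1/4 ✓
b·(c∘Ac): (-9317/15522)·33631/74536 + 61/51·323/976 = 1/8 ✓
b·Ac²: (-9317/15522)·(-2587/3696) + 61/51·(-1649/5856) = 1/12 ✓
b·A²c: 61/51·17/488 = 1/24 ✓; 4 stages ⇒ order 4.

4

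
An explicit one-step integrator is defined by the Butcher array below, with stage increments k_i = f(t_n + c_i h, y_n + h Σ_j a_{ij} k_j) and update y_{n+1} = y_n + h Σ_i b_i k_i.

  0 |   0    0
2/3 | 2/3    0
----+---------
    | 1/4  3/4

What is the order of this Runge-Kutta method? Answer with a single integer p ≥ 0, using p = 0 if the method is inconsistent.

b = (1/4, 3/4)
c = (0, 2/3)
Σ b_i: 1/4·1 + 3/4·1 = 1 ✓
b·c: 3/4·2/3 = 1/2 ✓; 2 stages ⇒ order 2.

2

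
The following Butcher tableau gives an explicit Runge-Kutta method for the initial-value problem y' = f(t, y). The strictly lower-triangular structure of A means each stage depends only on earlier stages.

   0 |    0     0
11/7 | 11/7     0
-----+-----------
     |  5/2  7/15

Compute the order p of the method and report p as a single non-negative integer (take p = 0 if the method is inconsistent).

b = (5/2, 7/15)
c = (0, 11/7)
Σ b_i: 5/2·1 + 7/15·1 = 89/30 ≠ 1 ⇒ order 0.

0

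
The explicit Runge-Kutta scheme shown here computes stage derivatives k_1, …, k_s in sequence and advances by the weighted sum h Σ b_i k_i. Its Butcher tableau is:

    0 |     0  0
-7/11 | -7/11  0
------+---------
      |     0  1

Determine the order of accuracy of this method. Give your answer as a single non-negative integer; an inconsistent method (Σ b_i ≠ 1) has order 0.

1

b = (0, 1)
c = (0, -7/11)
Σ b_i: 1·1 = 1 ✓
b·c: 1·(-7/11) = -7/11 ≠ 1/2 ⇒ order 1.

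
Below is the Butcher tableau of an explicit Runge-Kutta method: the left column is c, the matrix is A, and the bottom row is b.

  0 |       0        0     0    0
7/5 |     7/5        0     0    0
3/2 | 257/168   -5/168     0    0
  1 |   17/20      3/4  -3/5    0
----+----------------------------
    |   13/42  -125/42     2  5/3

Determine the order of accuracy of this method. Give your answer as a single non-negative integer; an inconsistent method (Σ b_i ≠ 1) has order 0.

b = (13/42, -125/42, 2, 5/3)
c = (0, 7/5, 3/2, 1)
Ac = (0, 0, -1/24, 3/20)
Σ b_i: 13/42·1 + (-125/42)·1 + 2·1 + 5/3·1 = 1 ✓
b·c: (-125/42)·7/5 + 2·3/2 + 5/3·1 = 1/2 ✓
b·c²: (-125/42)·49/25 + 2·9/4 + 5/3·1 = 1/3 ✓
b·Ac: 2·(-1/24) + 5/3·3/20 = 1/6 ✓
b·c³: (-125/42)·343/125 + 2·27/8 + 5/3·1 = 1/4 ✓
b·(c∘Ac): 2·(-1/16) + 5/3·3/20 = 1/8 ✓
b·Ac²: 2·(-7/120) + 5/3·3/25 = 1/12 ✓
b·A²c: 5/3·1/40 = 1/24 ✓; 4 stages ⇒ order 4.

4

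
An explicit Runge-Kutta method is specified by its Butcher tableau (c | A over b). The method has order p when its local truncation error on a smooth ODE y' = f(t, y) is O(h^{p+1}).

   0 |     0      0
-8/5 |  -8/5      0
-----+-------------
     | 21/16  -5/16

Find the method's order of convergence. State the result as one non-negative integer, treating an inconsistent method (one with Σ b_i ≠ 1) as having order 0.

2

b = (21/16, -5/16)
c = (0, -8/5)
Σ b_i: 21/16·1 + (-5/16)·1 = 1 ✓
b·c: (-5/16)·(-8/5) = 1/2 ✓; 2 stages ⇒ order 2.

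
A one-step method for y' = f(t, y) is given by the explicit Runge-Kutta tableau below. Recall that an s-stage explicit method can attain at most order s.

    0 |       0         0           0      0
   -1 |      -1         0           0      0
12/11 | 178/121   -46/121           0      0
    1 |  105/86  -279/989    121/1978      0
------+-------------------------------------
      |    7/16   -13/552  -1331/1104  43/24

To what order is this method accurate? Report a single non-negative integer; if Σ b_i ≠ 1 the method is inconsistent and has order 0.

b = (7/16, -13/552, -1331/1104, 43/24)
c = (0, -1, 12/11, 1)
Ac = (0, 0, 46/121, 15/43)
Σ b_i: 7/16·1 + (-13/552)·1 + (-1331/1104)·1 + 43/24·1 = 1 ✓
b·c: (-13/552)·(-1) + (-1331/1104)·12/11 + 43/24·1 = 1/2 ✓
b·c²: (-13/552)·1 + (-1331/1104)·144/121 + 43/24·1 = 1/3 ✓
b·Ac: (-1331/1104)·46/121 + 43/24·15/43 = 1/6 ✓
b·c³: (-13/552)·(-1) + (-1331/1104)·1728/1331 + 43/24·1 = 1/4 ✓
b·(c∘Ac): (-1331/1104)·552/1331 + 43/24·15/43 = 1/8 ✓
b·Ac²: (-1331/1104)·(-46/121) + 43/24·(-9/43) = 1/12 ✓
b·A²c: 43/24·1/43 = 1/24 ✓; 4 stages ⇒ order 4.

4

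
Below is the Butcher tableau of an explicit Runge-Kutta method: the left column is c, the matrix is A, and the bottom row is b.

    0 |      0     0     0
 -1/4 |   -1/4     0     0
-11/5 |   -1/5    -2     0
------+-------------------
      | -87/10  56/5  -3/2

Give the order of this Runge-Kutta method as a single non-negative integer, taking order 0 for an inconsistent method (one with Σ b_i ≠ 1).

b = (-87/10, 56/5, -3/2)
c = (0, -1/4, -11/5)
Ac = (0, 0, 1/2)
Σ b_i: (-87/10)·1 + 56/5·1 + (-3/2)·1 = 1 ✓
b·c: 56/5·(-1/4) + (-3/2)·(-11/5) = 1/2 ✓
b·c²: 56/5·1/16 + (-3/2)·121/25 = -164/25 ≠ 1/3 ⇒ order 2.
b·Ac: (-3/2)·1/2 = -3/4 ≠ 1/6

2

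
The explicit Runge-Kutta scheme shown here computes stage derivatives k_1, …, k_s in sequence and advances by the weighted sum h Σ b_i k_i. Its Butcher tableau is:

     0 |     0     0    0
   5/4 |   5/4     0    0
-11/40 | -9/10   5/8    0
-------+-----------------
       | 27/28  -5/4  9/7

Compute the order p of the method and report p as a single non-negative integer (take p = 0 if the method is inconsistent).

1

b = (27/28, -5/4, 9/7)
c = (0, 5/4, -11/40)
Ac = (0, 0, 25/32)
Σ b_i: 27/28·1 + (-5/4)·1 + 9/7·1 = 1 ✓
b·c: (-5/4)·5/4 + 9/7·(-11/40) = -1073/560 ≠ 1/2 ⇒ order 1.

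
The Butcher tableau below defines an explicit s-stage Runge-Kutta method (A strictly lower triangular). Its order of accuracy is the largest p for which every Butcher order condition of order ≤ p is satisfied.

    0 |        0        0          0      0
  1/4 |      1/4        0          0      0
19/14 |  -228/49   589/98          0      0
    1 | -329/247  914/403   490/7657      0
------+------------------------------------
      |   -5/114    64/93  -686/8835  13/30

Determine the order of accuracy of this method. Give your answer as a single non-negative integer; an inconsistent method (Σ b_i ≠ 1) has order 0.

4

b = (-5/114, 64/93, -686/8835, 13/30)
c = (0, 1/4, 19/14, 1)
Ac = (0, 0, 589/392, 17/26)
Σ b_i: (-5/114)·1 + 64/93·1 + (-686/8835)·1 + 13/30·1 = 1 ✓
b·c: 64/93·1/4 + (-686/8835)·19/14 + 13/30·1 = 1/2 ✓
b·c²: 64/93·1/16 + (-686/8835)·361/196 + 13/30·1 = 1/3 ✓
b·Ac: (-686/8835)·589/392 + 13/30·17/26 = 1/6 ✓
b·c³: 64/93·1/64 + (-686/8835)·6859/2744 + 13/30·1 = 1/4 ✓
b·(c∘Ac): (-686/8835)·11191/5488 + 13/30·17/26 = 1/8 ✓
b·Ac²: (-686/8835)·589/1568 + 13/30·27/104 = 1/12 ✓
b·A²c: 13/30·5/52 = 1/24 ✓; 4 stages ⇒ order 4.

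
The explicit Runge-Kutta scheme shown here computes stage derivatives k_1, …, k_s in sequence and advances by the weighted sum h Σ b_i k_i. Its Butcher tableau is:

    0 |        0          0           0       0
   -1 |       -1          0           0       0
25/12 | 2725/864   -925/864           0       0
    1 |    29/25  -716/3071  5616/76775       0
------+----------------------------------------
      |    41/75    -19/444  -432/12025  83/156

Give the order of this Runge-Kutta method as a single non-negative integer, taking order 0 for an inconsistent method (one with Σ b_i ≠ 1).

b = (41/75, -19/444, -432/12025, 83/156)
c = (0, -1, 25/12, 1)
Ac = (0, 0, 925/864, 32/83)
Σ b_i: 41/75·1 + (-19/444)·1 + (-432/12025)·1 + 83/156·1 = 1 ✓
b·c: (-19/444)·(-1) + (-432/12025)·25/12 + 83/156·1 = 1/2 ✓
b·c²: (-19/444)·1 + (-432/12025)·625/144 + 83/156·1 = 1/3 ✓
b·Ac: (-432/12025)·925/864 + 83/156·32/83 = 1/6 ✓
b·c³: (-19/444)·(-1) + (-432/12025)·15625/1728 + 83/156·1 = 1/4 ✓
b·(c∘Ac): (-432/12025)·23125/10368 + 83/156·32/83 = 1/8 ✓
b·Ac²: (-432/12025)·(-925/864) + 83/156·7/83 = 1/12 ✓
b·A²c: 83/156·13/166 = 1/24 ✓; 4 stages ⇒ order 4.

4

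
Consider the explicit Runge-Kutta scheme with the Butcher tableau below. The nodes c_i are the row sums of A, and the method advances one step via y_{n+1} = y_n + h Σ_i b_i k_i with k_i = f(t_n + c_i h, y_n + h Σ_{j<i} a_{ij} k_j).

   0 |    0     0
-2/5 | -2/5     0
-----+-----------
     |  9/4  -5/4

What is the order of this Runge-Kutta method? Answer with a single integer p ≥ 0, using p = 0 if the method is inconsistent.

b = (9/4, -5/4)
c = (0, -2/5)
Σ b_i: 9/4·1 + (-5/4)·1 = 1 ✓
b·c: (-5/4)·(-2/5) = 1/2 ✓; 2 stages ⇒ order 2.

2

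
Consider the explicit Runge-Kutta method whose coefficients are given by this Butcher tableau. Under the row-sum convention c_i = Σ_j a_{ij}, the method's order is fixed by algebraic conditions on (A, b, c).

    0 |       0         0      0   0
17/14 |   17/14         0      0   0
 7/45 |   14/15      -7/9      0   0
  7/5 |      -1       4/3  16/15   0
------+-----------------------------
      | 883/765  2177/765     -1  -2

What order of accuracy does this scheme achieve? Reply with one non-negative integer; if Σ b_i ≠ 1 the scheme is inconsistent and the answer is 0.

2

b = (883/765, 2177/765, -1, -2)
c = (0, 17/14, 7/45, 7/5)
Ac = (0, 0, -17/18, 8434/4725)
Σ b_i: 883/765·1 + 2177/765·1 + (-1)·1 + (-2)·1 = 1 ✓
b·c: 2177/765·17/14 + (-1)·7/45 + (-2)·7/5 = 1/2 ✓
b·c²: 2177/765·289/196 + (-1)·49/2025 + (-2)·49/25 = 14279/56700 ≠ 1/3 ⇒ order 2.
b·Ac: (-1)·(-17/18) + (-2)·8434/4725 = -24811/9450 ≠ 1/6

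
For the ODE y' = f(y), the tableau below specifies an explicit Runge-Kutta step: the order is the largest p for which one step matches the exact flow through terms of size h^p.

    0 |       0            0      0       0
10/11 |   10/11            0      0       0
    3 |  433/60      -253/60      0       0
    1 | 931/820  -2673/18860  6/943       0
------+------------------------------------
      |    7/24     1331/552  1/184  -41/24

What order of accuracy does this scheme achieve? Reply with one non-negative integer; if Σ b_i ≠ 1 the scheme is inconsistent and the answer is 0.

4

b = (7/24, 1331/552, 1/184, -41/24)
c = (0, 10/11, 3, 1)
Ac = (0, 0, -23/6, -9/82)
Σ b_i: 7/24·1 + 1331/552·1 + 1/184·1 + (-41/24)·1 = 1 ✓
b·c: 1331/552·10/11 + 1/184·3 + (-41/24)·1 = 1/2 ✓
b·c²: 1331/552·100/121 + 1/184·9 + (-41/24)·1 = 1/3 ✓
b·Ac: 1/184·(-23/6) + (-41/24)·(-9/82) = 1/6 ✓
b·c³: 1331/552·1000/1331 + 1/184·27 + (-41/24)·1 = 1/4 ✓
b·(c∘Ac): 1/184·(-23/2) + (-41/24)·(-9/82) = 1/8 ✓
b·Ac²: 1/184·(-115/33) + (-41/24)·(-27/451) = 1/12 ✓
b·A²c: (-41/24)·(-1/41) = 1/24 ✓; 4 stages ⇒ order 4.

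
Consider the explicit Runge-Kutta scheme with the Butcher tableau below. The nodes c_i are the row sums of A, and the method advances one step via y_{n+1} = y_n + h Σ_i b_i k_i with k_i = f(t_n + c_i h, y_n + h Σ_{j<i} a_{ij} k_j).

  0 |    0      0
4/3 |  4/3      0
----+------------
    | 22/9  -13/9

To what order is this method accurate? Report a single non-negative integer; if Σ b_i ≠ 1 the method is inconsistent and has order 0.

b = (22/9, -13/9)
c = (0, 4/3)
Σ b_i: 22/9·1 + (-13/9)·1 = 1 ✓
b·c: (-13/9)·4/3 = -52/27 ≠ 1/2 ⇒ order 1.

1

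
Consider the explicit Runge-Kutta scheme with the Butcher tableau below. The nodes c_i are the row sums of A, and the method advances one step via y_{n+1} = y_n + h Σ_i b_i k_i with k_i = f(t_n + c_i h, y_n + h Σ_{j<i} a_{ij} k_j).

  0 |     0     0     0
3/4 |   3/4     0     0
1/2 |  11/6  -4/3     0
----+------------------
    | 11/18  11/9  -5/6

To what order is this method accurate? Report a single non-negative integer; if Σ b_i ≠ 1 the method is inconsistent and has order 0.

2

b = (11/18, 11/9, -5/6)
c = (0, 3/4, 1/2)
Ac = (0, 0, -1)
Σ b_i: 11/18·1 + 11/9·1 + (-5/6)·1 = 1 ✓
b·c: 11/9·3/4 + (-5/6)·1/2 = 1/2 ✓
b·c²: 11/9·9/16 + (-5/6)·1/4 = 23/48 ≠ 1/3 ⇒ order 2.
b·Ac: (-5/6)·(-1) = 5/6 ≠ 1/6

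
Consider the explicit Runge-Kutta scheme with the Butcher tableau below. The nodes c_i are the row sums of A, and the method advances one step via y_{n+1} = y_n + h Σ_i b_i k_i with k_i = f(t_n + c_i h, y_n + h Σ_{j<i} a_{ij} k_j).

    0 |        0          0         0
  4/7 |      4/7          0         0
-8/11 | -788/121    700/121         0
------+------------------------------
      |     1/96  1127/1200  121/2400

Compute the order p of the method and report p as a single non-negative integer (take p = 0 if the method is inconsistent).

b = (1/96, 1127/1200, 121/2400)
c = (0, 4/7, -8/11)
Ac = (0, 0, 400/121)
Σ b_i: 1/96·1 + 1127/1200·1 + 121/2400·1 = 1 ✓
b·c: 1127/1200·4/7 + 121/2400·(-8/11) = 1/2 ✓
b·c²: 1127/1200·16/49 + 121/2400·64/121 = 1/3 ✓
b·Ac: 121/2400·400/121 = 1/6 ✓; 3 stages ⇒ order 3.

3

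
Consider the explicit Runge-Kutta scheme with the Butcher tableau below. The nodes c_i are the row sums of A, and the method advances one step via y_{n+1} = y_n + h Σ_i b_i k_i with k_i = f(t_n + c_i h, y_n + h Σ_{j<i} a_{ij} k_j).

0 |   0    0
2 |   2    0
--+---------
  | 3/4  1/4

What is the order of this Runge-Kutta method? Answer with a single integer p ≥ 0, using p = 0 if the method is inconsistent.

b = (3/4, 1/4)
c = (0, 2)
Σ b_i: 3/4·1 + 1/4·1 = 1 ✓
b·c: 1/4·2 = 1/2 ✓; 2 stages ⇒ order 2.

2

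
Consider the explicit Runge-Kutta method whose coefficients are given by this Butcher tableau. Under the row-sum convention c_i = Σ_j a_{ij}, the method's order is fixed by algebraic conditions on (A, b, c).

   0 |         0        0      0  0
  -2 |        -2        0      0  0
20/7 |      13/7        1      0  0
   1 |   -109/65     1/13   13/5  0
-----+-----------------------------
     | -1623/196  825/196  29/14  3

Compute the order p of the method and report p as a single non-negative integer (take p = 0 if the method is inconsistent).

2

b = (-1623/196, 825/196, 29/14, 3)
c = (0, -2, 20/7, 1)
Ac = (0, 0, -2, 662/91)
Σ b_i: (-1623/196)·1 + 825/196·1 + 29/14·1 + 3·1 = 1 ✓
b·c: 825/196·(-2) + 29/14·20/7 + 3·1 = 1/2 ✓
b·c²: 825/196·4 + 29/14·400/49 + 3·1 = 12604/343 ≠ 1/3 ⇒ order 2.
b·Ac: 29/14·(-2) + 3·662/91 = 1609/91 ≠ 1/6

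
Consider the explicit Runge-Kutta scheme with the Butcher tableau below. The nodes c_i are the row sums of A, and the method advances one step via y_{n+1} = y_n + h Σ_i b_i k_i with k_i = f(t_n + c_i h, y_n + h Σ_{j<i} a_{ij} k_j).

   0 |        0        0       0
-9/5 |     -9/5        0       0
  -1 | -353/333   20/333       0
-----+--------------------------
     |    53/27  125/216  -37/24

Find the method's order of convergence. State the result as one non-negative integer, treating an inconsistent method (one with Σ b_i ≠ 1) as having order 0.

b = (53/27, 125/216, -37/24)
c = (0, -9/5, -1)
Ac = (0, 0, -4/37)
Σ b_i: 53/27·1 + 125/216·1 + (-37/24)·1 = 1 ✓
b·c: 125/216·(-9/5) + (-37/24)·(-1) = 1/2 ✓
b·c²: 125/216·81/25 + (-37/24)·1 = 1/3 ✓
b·Ac: (-37/24)·(-4/37) = 1/6 ✓; 3 stages ⇒ order 3.

3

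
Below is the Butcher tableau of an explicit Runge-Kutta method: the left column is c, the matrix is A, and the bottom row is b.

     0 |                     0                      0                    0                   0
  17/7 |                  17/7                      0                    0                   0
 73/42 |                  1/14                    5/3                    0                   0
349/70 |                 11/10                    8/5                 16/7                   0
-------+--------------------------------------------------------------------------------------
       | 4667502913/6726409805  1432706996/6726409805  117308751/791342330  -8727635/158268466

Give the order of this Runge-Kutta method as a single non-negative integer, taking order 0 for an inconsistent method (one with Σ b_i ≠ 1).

b = (4667502913/6726409805, 1432706996/6726409805, 117308751/791342330, -8727635/158268466)
c = (0, 17/7, 73/42, 349/70)
Ac = (0, 0, 85/21, 5776/735)
Σ b_i: 4667502913/6726409805·1 + 1432706996/6726409805·1 + 117308751/791342330·1 + (-8727635/158268466)·1 = 1 ✓
b·c: 1432706996/6726409805·17/7 + 117308751/791342330·73/42 + (-8727635/158268466)·349/70 = 1/2 ✓
b·c²: 1432706996/6726409805·289/49 + 117308751/791342330·5329/1764 + (-8727635/158268466)·121801/4900 = 1/3 ✓
b·Ac: 117308751/791342330·85/21 + (-8727635/158268466)·5776/735 = 1/6 ✓
b·c³: 1432706996/6726409805·4913/343 + 117308751/791342330·389017/74088 + (-8727635/158268466)·42508549/343000 = -20973015075163/6979639350600 ≠ 1/4 ⇒ order 3.
b·(c∘Ac): 117308751/791342330·6205/882 + (-8727635/158268466)·1007912/25725 = -37147755497/33236377860 ≠ 1/8
b·Ac²: 117308751/791342330·1445/147 + (-8727635/158268466)·252236/15435 = 5544123703/9970913358 ≠ 1/12
b·A²c: (-8727635/158268466)·1360/147 = -121118200/237402699 ≠ 1/24

3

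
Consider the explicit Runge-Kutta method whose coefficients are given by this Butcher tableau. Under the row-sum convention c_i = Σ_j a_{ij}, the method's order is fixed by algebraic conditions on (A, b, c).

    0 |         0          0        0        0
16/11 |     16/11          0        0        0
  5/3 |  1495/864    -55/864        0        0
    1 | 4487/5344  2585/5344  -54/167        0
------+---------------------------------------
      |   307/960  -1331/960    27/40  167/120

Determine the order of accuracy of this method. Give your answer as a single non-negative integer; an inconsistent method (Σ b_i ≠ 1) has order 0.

b = (307/960, -1331/960, 27/40, 167/120)
c = (0, 16/11, 5/3, 1)
Ac = (0, 0, -5/54, 55/334)
Σ b_i: 307/960·1 + (-1331/960)·1 + 27/40·1 + 167/120·1 = 1 ✓
b·c: (-1331/960)·16/11 + 27/40·5/3 + 167/120·1 = 1/2 ✓
b·c²: (-1331/960)·256/121 + 27/40·25/9 + 167/120·1 = 1/3 ✓
b·Ac: 27/40·(-5/54) + 167/120·55/334 = 1/6 ✓
b·c³: (-1331/960)·4096/1331 + 27/40·125/27 + 167/120·1 = 1/4 ✓
b·(c∘Ac): 27/40·(-25/162) + 167/120·55/334 = 1/8 ✓
b·Ac²: 27/40·(-40/297) + 167/120·230/1837 = 1/12 ✓
b·A²c: 167/120·5/167 = 1/24 ✓; 4 stages ⇒ order 4.

4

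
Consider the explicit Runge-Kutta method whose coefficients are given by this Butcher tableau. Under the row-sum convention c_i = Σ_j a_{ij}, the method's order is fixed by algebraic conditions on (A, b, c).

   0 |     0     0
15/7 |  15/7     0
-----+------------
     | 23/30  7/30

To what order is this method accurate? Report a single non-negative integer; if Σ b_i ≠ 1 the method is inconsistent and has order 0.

b = (23/30, 7/30)
c = (0, 15/7)
Σ b_i: 23/30·1 + 7/30·1 = 1 ✓
b·c: 7/30·15/7 = 1/2 ✓; 2 stages ⇒ order 2.

2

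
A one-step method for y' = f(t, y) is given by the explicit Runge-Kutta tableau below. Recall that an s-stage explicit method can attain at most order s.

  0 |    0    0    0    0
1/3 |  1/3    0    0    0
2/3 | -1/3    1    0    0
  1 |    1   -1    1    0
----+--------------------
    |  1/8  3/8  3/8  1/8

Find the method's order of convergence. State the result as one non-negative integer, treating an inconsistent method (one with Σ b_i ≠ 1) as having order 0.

b = (1/8, 3/8, 3/8, 1/8)
c = (0, 1/3, 2/3, 1)
Ac = (0, 0, 1/3, 1/3)
Σ b_i: 1/8·1 + 3/8·1 + 3/8·1 + 1/8·1 = 1 ✓
b·c: 3/8·1/3 + 3/8·2/3 + 1/8·1 = 1/2 ✓
b·c²: 3/8·1/9 + 3/8·4/9 + 1/8·1 = 1/3 ✓
b·Ac: 3/8·1/3 + 1/8·1/3 = 1/6 ✓
b·c³: 3/8·1/27 + 3/8·8/27 + 1/8·1 = 1/4 ✓
b·(c∘Ac): 3/8·2/9 + 1/8·1/3 = 1/8 ✓
b·Ac²: 3/8·1/9 + 1/8·1/3 = 1/12 ✓
b·A²c: 1/8·1/3 = 1/24 ✓; 4 stages ⇒ order 4.

4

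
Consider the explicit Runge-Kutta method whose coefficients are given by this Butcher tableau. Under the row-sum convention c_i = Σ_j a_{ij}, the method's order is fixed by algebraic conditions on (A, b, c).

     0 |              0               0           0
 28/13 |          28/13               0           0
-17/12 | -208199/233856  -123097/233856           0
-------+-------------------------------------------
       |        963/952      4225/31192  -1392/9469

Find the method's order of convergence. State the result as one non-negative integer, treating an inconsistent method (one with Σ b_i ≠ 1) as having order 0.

b = (963/952, 4225/31192, -1392/9469)
c = (0, 28/13, -17/12)
Ac = (0, 0, -9469/8352)
Σ b_i: 963/952·1 + 4225/31192·1 + (-1392/9469)·1 = 1 ✓
b·c: 4225/31192·28/13 + (-1392/9469)·(-17/12) = 1/2 ✓
b·c²: 4225/31192·784/169 + (-1392/9469)·289/144 = 1/3 ✓
b·Ac: (-1392/9469)·(-9469/8352) = 1/6 ✓; 3 stages ⇒ order 3.

3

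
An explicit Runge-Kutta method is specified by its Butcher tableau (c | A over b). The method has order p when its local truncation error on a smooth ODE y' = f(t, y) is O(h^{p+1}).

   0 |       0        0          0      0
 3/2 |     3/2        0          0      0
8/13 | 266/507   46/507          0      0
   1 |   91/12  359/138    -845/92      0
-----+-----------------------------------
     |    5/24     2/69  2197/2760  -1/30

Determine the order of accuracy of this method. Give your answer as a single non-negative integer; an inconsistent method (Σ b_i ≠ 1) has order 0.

4

b = (5/24, 2/69, 2197/2760, -1/30)
c = (0, 3/2, 8/13, 1)
Ac = (0, 0, 23/169, -7/4)
Σ b_i: 5/24·1 + 2/69·1 + 2197/2760·1 + (-1/30)·1 = 1 ✓
b·c: 2/69·3/2 + 2197/2760·8/13 + (-1/30)·1 = 1/2 ✓
b·c²: 2/69·9/4 + 2197/2760·64/169 + (-1/30)·1 = 1/3 ✓
b·Ac: 2197/2760·23/169 + (-1/30)·(-7/4) = 1/6 ✓
b·c³: 2/69·27/8 + 2197/2760·512/2197 + (-1/30)·1 = 1/4 ✓
b·(c∘Ac): 2197/2760·184/2197 + (-1/30)·(-7/4) = 1/8 ✓
b·Ac²: 2197/2760·69/338 + (-1/30)·19/8 = 1/12 ✓
b·A²c: (-1/30)·(-5/4) = 1/24 ✓; 4 stages ⇒ order 4.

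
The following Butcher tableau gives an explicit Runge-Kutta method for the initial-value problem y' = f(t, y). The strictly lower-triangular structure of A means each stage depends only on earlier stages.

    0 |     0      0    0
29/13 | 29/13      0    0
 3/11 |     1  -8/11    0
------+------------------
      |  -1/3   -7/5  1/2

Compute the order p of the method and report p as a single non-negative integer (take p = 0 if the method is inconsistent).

0

b = (-1/3, -7/5, 1/2)
c = (0, 29/13, 3/11)
Ac = (0, 0, -232/143)
Σ b_i: (-1/3)·1 + (-7/5)·1 + 1/2·1 = -37/30 ≠ 1 ⇒ order 0.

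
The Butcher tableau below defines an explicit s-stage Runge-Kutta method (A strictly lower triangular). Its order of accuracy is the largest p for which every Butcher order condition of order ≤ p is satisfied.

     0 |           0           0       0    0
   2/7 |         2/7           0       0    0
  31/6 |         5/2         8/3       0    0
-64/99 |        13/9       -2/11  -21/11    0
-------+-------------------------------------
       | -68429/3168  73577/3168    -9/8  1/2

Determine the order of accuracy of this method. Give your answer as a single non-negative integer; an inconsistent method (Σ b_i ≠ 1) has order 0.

b = (-68429/3168, 73577/3168, -9/8, 1/2)
c = (0, 2/7, 31/6, -64/99)
Ac = (0, 0, 16/21, -1527/154)
Σ b_i: (-68429/3168)·1 + 73577/3168·1 + (-9/8)·1 + 1/2·1 = 1 ✓
b·c: 73577/3168·2/7 + (-9/8)·31/6 + 1/2·(-64/99) = 1/2 ✓
b·c²: 73577/3168·4/49 + (-9/8)·961/36 + 1/2·4096/9801 = -61310219/2195424 ≠ 1/3 ⇒ order 2.
b·Ac: (-9/8)·16/21 + 1/2·(-1527/154) = -1791/308 ≠ 1/6

2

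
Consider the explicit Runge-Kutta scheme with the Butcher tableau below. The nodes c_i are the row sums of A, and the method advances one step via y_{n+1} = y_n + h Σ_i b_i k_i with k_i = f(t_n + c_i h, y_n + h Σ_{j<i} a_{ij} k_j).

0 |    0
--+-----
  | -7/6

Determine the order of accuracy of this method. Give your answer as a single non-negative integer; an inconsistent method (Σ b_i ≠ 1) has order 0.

0

b = (-7/6)
c = (0)
Σ b_i: (-7/6)·1 = -7/6 ≠ 1 ⇒ order 0.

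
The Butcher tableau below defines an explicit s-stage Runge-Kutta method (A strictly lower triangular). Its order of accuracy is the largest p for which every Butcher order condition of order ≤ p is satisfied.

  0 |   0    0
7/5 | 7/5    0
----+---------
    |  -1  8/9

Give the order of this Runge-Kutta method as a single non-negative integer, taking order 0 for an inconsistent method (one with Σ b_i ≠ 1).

b = (-1, 8/9)
c = (0, 7/5)
Σ b_i: (-1)·1 + 8/9·1 = -1/9 ≠ 1 ⇒ order 0.

0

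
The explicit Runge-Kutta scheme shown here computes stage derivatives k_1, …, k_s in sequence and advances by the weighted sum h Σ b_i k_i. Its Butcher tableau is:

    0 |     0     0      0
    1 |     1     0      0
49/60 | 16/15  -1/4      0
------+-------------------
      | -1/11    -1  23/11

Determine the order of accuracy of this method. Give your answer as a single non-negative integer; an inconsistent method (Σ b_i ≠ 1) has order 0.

1

b = (-1/11, -1, 23/11)
c = (0, 1, 49/60)
Ac = (0, 0, -1/4)
Σ b_i: (-1/11)·1 + (-1)·1 + 23/11·1 = 1 ✓
b·c: (-1)·1 + 23/11·49/60 = 467/660 ≠ 1/2 ⇒ order 1.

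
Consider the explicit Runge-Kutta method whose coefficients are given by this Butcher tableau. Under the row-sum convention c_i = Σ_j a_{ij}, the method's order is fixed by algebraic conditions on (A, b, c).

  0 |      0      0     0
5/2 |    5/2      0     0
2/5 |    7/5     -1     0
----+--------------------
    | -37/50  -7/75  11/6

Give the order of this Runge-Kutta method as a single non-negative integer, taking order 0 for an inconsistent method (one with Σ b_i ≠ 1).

2

b = (-37/50, -7/75, 11/6)
c = (0, 5/2, 2/5)
Ac = (0, 0, -5/2)
Σ b_i: (-37/50)·1 + (-7/75)·1 + 11/6·1 = 1 ✓
b·c: (-7/75)·5/2 + 11/6·2/5 = 1/2 ✓
b·c²: (-7/75)·25/4 + 11/6·4/25 = -29/100 ≠ 1/3 ⇒ order 2.
b·Ac: 11/6·(-5/2) = -55/12 ≠ 1/6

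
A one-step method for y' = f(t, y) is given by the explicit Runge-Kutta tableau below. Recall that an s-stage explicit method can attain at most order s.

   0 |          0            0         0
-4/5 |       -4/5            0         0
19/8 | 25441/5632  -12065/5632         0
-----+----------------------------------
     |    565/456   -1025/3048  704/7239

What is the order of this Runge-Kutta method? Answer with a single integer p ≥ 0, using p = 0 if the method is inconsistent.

3

b = (565/456, -1025/3048, 704/7239)
c = (0, -4/5, 19/8)
Ac = (0, 0, 2413/1408)
Σ b_i: 565/456·1 + (-1025/3048)·1 + 704/7239·1 = 1 ✓
b·c: (-1025/3048)·(-4/5) + 704/7239·19/8 = 1/2 ✓
b·c²: (-1025/3048)·16/25 + 704/7239·361/64 = 1/3 ✓
b·Ac: 704/7239·2413/1408 = 1/6 ✓; 3 stages ⇒ order 3.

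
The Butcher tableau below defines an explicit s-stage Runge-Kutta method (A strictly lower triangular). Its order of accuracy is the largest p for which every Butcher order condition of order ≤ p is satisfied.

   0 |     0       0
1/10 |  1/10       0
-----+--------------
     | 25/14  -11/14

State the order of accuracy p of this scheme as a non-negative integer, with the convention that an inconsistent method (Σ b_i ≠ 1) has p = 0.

b = (25/14, -11/14)
c = (0, 1/10)
Σ b_i: 25/14·1 + (-11/14)·1 = 1 ✓
b·c: (-11/14)·1/10 = -11/140 ≠ 1/2 ⇒ order 1.

1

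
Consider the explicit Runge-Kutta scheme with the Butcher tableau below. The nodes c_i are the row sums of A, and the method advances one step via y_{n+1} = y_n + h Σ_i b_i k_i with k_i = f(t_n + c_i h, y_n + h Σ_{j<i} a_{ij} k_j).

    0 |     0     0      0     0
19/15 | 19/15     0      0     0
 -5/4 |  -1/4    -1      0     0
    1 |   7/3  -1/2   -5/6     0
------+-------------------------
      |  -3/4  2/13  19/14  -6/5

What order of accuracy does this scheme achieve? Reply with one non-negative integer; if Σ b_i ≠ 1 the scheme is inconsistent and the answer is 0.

b = (-3/4, 2/13, 19/14, -6/5)
c = (0, 19/15, -5/4, 1)
Ac = (0, 0, -19/15, 49/120)
Σ b_i: (-3/4)·1 + 2/13·1 + 19/14·1 + (-6/5)·1 = -799/1820 ≠ 1 ⇒ order 0.

0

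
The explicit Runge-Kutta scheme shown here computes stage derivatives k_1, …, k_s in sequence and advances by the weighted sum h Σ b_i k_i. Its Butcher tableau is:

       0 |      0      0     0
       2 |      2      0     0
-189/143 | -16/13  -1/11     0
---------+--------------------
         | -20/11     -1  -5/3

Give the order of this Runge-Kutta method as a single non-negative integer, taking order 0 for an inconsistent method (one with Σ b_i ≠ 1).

0

b = (-20/11, -1, -5/3)
c = (0, 2, -189/143)
Ac = (0, 0, -2/11)
Σ b_i: (-20/11)·1 + (-1)·1 + (-5/3)·1 = -148/33 ≠ 1 ⇒ order 0.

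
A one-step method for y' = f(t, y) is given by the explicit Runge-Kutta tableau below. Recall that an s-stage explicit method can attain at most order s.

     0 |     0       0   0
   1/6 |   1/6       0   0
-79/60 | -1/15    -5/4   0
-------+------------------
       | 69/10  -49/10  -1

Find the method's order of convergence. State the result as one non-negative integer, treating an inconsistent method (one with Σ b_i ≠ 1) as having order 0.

b = (69/10, -49/10, -1)
c = (0, 1/6, -79/60)
Ac = (0, 0, -5/24)
Σ b_i: 69/10·1 + (-49/10)·1 + (-1)·1 = 1 ✓
b·c: (-49/10)·1/6 + (-1)·(-79/60) = 1/2 ✓
b·c²: (-49/10)·1/36 + (-1)·6241/3600 = -6731/3600 ≠ 1/3 ⇒ order 2.
b·Ac: (-1)·(-5/24) = 5/24 ≠ 1/6

2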